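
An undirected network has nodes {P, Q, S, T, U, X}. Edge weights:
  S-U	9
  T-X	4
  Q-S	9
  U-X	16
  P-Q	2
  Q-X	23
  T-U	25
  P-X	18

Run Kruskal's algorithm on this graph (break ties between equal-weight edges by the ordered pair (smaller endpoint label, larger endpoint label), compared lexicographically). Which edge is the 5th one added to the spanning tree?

Kruskal's algorithm — process edges by increasing weight (ties by edge label):
P-Q (2): add — endpoints in different components.
T-X (4): add — endpoints in different components.
Q-S (9): add — endpoints in different components.
S-U (9): add — endpoints in different components.
U-X (16): add — endpoints in different components.
The 5th edge added is U-X.

U-X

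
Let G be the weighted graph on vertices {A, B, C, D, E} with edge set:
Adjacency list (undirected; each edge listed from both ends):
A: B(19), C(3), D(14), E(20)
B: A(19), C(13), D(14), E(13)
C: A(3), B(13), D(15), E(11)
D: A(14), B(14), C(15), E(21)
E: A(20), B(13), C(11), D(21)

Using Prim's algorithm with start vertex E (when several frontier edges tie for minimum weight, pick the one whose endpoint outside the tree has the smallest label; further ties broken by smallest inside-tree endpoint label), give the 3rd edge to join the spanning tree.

B-C

Prim, starting at E.
Step 1: cheapest edge leaving the tree is C–E (11); add C.
Step 2: cheapest edge leaving the tree is A–C (3); add A.
Step 3: cheapest edge leaving the tree is B–C (13); add B.
Step 4: cheapest edge leaving the tree is A–D (14); add D.
The 3rd edge added is B–C.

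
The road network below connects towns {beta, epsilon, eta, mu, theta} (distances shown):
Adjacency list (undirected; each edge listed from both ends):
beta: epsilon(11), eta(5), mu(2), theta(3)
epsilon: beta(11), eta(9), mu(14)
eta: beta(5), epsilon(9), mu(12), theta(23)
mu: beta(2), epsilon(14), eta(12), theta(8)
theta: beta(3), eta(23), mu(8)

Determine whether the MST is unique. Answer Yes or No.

Kruskal's algorithm — process edges by increasing weight (ties by edge label):
beta-mu (2): add. Components now {epsilon} {theta} {beta,mu} {eta}
beta-theta (3): add. Components now {epsilon} {beta,mu,theta} {eta}
beta-eta (5): add. Components now {epsilon} {beta,eta,mu,theta}
mu-theta (8): skip — theta and mu already connected.
epsilon-eta (9): add. Components now {beta,epsilon,eta,mu,theta}
Every non-tree edge has weight strictly greater than the heaviest edge on the tree path between its endpoints, so the MST is unique.

Yes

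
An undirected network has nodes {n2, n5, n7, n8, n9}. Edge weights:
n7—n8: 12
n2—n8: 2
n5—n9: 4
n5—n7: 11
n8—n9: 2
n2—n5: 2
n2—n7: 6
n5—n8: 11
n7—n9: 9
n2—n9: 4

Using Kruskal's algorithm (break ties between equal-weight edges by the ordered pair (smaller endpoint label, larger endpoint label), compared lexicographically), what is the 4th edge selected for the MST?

Kruskal's algorithm — process edges by increasing weight (ties by edge label):
n2—n5 (2): add. Components now {n2,n5} {n7} {n9} {n8}
n2—n8 (2): add. Components now {n2,n5,n8} {n7} {n9}
n8—n9 (2): add. Components now {n2,n5,n8,n9} {n7}
n2—n9 (4): skip — n9 and n2 already connected.
n5—n9 (4): skip — n5 and n9 already connected.
n2—n7 (6): add. Components now {n2,n5,n7,n8,n9}
The 4th edge added is n2—n7.

n2-n7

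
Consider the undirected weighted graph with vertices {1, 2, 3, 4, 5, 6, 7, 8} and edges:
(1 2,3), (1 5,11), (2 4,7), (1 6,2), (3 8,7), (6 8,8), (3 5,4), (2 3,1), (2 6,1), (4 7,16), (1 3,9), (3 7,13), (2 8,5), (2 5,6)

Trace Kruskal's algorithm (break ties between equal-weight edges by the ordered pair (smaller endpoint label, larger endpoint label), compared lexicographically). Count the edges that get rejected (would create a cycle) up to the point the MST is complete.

6

Sort edges by weight, then run Kruskal:
2 3 (1): add — endpoints in different components.
2 6 (1): add — endpoints in different components.
1 6 (2): add — endpoints in different components.
1 2 (3): skip — 1 and 2 already connected.
3 5 (4): add — endpoints in different components.
2 8 (5): add — endpoints in different components.
2 5 (6): skip — 2 and 5 already connected.
2 4 (7): add — endpoints in different components.
3 8 (7): skip — 3 and 8 already connected.
6 8 (8): skip — 6 and 8 already connected.
1 3 (9): skip — 1 and 3 already connected.
1 5 (11): skip — 1 and 5 already connected.
3 7 (13): add — endpoints in different components.
Edges rejected before the tree was complete: 6.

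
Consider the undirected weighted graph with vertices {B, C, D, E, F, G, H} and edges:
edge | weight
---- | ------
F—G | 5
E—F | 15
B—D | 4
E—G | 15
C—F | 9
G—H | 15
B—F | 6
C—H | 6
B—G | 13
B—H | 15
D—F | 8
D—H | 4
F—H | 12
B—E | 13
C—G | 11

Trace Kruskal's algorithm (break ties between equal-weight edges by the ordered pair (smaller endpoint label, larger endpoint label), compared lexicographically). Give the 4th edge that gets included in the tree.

Kruskal's algorithm — process edges by increasing weight (ties by edge label):
B—D (4): add — endpoints in different components.
D—H (4): add — endpoints in different components.
F—G (5): add — endpoints in different components.
B—F (6): add — endpoints in different components.
C—H (6): add — endpoints in different components.
D—F (8): skip — D and F already connected.
C—F (9): skip — C and F already connected.
C—G (11): skip — C and G already connected.
F—H (12): skip — F and H already connected.
B—E (13): add — endpoints in different components.
The 4th edge added is B—F.

B-F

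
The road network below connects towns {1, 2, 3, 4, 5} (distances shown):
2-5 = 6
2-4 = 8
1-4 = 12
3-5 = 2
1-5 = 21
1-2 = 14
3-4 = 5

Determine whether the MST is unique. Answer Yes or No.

Kruskal: consider edges lightest-first.
3-5 (2): add. Components now {1} {2} {3,5} {4}
3-4 (5): add. Components now {1} {2} {3,4,5}
2-5 (6): add. Components now {1} {2,3,4,5}
2-4 (8): skip — 2 and 4 already connected.
1-4 (12): add. Components now {1,2,3,4,5}
Every non-tree edge has weight strictly greater than the heaviest edge on the tree path between its endpoints, so the MST is unique.

Yes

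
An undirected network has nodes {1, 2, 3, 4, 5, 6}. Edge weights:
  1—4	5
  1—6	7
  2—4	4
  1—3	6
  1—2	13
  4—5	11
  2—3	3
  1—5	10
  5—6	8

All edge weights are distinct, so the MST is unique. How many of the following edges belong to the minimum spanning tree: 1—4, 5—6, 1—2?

2

Sort edges by weight, then run Kruskal:
2—3 (3): add. Components now {1} {2,3} {4} {5} {6}
2—4 (4): add. Components now {1} {2,3,4} {5} {6}
1—4 (5): add. Components now {1,2,3,4} {5} {6}
1—3 (6): skip — 1 and 3 already connected.
1—6 (7): add. Components now {1,2,3,4,6} {5}
5—6 (8): add. Components now {1,2,3,4,5,6}
MST edge set: {2—3, 2—4, 1—4, 1—6, 5—6}.
Of the listed edges, {1—4, 5—6} are in the MST → 2.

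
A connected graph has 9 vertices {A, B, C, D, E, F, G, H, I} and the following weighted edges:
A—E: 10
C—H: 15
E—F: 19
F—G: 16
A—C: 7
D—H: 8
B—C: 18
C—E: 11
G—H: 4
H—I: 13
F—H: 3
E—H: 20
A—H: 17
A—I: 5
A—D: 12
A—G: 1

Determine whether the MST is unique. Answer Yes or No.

Yes

Kruskal's algorithm — process edges by increasing weight (ties by edge label):
A—G (1): add — endpoints in different components.
F—H (3): add — endpoints in different components.
G—H (4): add — endpoints in different components.
A—I (5): add — endpoints in different components.
A—C (7): add — endpoints in different components.
D—H (8): add — endpoints in different components.
A—E (10): add — endpoints in different components.
C—E (11): skip — C and E already connected.
A—D (12): skip — A and D already connected.
H—I (13): skip — H and I already connected.
C—H (15): skip — C and H already connected.
F—G (16): skip — F and G already connected.
A—H (17): skip — A and H already connected.
B—C (18): add — endpoints in different components.
Every non-tree edge has weight strictly greater than the heaviest edge on the tree path between its endpoints, so the MST is unique.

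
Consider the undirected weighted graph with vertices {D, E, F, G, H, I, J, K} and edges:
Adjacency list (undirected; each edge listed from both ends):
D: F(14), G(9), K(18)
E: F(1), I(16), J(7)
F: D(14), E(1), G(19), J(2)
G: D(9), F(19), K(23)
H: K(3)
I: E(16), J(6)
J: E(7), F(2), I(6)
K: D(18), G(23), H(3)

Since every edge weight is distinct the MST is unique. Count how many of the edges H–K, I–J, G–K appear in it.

2

Kruskal: consider edges lightest-first.
E–F (1): add — endpoints in different components.
F–J (2): add — endpoints in different components.
H–K (3): add — endpoints in different components.
I–J (6): add — endpoints in different components.
E–J (7): skip — E and J already connected.
D–G (9): add — endpoints in different components.
D–F (14): add — endpoints in different components.
E–I (16): skip — E and I already connected.
D–K (18): add — endpoints in different components.
MST edge set: {E–F, F–J, H–K, I–J, D–G, D–F, D–K}.
Of the listed edges, {H–K, I–J} are in the MST → 2.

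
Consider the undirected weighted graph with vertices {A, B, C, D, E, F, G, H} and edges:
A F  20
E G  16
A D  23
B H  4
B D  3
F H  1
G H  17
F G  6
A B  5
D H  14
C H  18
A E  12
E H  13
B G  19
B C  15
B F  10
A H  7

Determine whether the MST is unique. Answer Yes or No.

Kruskal's algorithm — process edges by increasing weight (ties by edge label):
F H (1): add — endpoints in different components.
B D (3): add — endpoints in different components.
B H (4): add — endpoints in different components.
A B (5): add — endpoints in different components.
F G (6): add — endpoints in different components.
A H (7): skip — A and H already connected.
B F (10): skip — B and F already connected.
A E (12): add — endpoints in different components.
E H (13): skip — E and H already connected.
D H (14): skip — D and H already connected.
B C (15): add — endpoints in different components.
Every non-tree edge has weight strictly greater than the heaviest edge on the tree path between its endpoints, so the MST is unique.

Yes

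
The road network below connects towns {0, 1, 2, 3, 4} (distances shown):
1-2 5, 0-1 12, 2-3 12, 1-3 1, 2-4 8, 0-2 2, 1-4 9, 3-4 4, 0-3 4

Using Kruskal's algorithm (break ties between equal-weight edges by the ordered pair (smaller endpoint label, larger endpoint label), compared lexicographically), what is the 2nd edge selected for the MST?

Kruskal: consider edges lightest-first.
1-3 (1): add — endpoints in different components.
0-2 (2): add — endpoints in different components.
0-3 (4): add — endpoints in different components.
3-4 (4): add — endpoints in different components.
The 2nd edge added is 0-2.

0-2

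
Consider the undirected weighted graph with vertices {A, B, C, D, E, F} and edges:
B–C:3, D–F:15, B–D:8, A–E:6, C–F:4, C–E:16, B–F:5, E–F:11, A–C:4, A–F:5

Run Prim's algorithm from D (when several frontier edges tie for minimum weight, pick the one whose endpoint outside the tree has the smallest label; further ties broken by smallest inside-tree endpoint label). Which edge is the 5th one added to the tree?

A-E

Prim's algorithm from D:
Step 1: frontier [B–D 8, D–F 15] → take B–D (8); add B.
Step 2: frontier [B–C 3, B–F 5, D–F 15] → take B–C (3); add C.
Step 3: frontier [B–F 5, A–C 4, C–F 4, C–E 16, D–F 15] → take A–C (4); add A.
Step 4: frontier [A–F 5, A–E 6, B–F 5, C–F 4, C–E 16, D–F 15] → take C–F (4); add F.
Step 5: frontier [A–E 6, C–E 16, E–F 11] → take A–E (6); add E.
The 5th edge added is A–E.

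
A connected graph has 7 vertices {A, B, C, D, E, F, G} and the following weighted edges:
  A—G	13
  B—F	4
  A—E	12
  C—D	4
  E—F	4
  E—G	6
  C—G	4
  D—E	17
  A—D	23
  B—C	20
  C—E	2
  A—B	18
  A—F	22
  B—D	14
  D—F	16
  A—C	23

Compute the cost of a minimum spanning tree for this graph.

30

Prim's algorithm from G:
Step 1: cheapest edge leaving the tree is C—G (4); add C.
Step 2: cheapest edge leaving the tree is C—E (2); add E.
Step 3: cheapest edge leaving the tree is C—D (4); add D.
Step 4: cheapest edge leaving the tree is E—F (4); add F.
Step 5: cheapest edge leaving the tree is B—F (4); add B.
Step 6: cheapest edge leaving the tree is A—E (12); add A.
MST edges: C—G, C—E, C—D, E—F, B—F, A—E; total weight 4+2+4+4+4+12 = 30.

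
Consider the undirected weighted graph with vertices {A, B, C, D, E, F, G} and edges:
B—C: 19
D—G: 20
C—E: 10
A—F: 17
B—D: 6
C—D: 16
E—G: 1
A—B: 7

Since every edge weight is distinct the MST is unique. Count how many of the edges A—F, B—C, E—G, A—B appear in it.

Kruskal's algorithm — process edges by increasing weight (ties by edge label):
E—G (1): add — endpoints in different components.
B—D (6): add — endpoints in different components.
A—B (7): add — endpoints in different components.
C—E (10): add — endpoints in different components.
C—D (16): add — endpoints in different components.
A—F (17): add — endpoints in different components.
MST edge set: {E—G, B—D, A—B, C—E, C—D, A—F}.
Of the listed edges, {A—F, E—G, A—B} are in the MST → 3.

3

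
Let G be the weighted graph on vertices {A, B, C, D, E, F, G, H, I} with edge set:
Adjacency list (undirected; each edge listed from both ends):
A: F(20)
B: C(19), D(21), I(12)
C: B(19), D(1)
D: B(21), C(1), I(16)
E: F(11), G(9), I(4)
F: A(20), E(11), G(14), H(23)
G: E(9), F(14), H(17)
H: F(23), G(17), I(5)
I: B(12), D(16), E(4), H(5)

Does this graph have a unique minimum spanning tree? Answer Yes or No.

Sort edges by weight, then run Kruskal:
C—D (1): add — endpoints in different components.
E—I (4): add — endpoints in different components.
H—I (5): add — endpoints in different components.
E—G (9): add — endpoints in different components.
E—F (11): add — endpoints in different components.
B—I (12): add — endpoints in different components.
F—G (14): skip — F and G already connected.
D—I (16): add — endpoints in different components.
G—H (17): skip — G and H already connected.
B—C (19): skip — B and C already connected.
A—F (20): add — endpoints in different components.
Every non-tree edge has weight strictly greater than the heaviest edge on the tree path between its endpoints, so the MST is unique.

Yes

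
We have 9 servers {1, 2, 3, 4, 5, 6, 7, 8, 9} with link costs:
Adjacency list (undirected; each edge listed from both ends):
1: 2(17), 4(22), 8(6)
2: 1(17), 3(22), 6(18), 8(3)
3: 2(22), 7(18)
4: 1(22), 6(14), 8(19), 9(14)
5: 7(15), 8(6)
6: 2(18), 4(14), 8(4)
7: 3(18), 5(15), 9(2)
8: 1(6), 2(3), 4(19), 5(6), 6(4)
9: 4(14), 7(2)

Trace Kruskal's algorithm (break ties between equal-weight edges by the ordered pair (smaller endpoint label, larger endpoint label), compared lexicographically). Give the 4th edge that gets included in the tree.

1-8

Kruskal's algorithm — process edges by increasing weight (ties by edge label):
7–9 (2): add — endpoints in different components.
2–8 (3): add — endpoints in different components.
6–8 (4): add — endpoints in different components.
1–8 (6): add — endpoints in different components.
5–8 (6): add — endpoints in different components.
4–6 (14): add — endpoints in different components.
4–9 (14): add — endpoints in different components.
5–7 (15): skip — 5 and 7 already connected.
1–2 (17): skip — 1 and 2 already connected.
2–6 (18): skip — 2 and 6 already connected.
3–7 (18): add — endpoints in different components.
The 4th edge added is 1–8.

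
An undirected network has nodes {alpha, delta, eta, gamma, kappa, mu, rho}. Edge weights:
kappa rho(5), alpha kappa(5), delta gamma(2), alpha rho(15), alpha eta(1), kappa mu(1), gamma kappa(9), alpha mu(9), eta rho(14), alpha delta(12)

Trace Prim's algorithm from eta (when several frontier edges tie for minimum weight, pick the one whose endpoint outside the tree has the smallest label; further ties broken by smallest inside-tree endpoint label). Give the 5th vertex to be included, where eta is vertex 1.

Prim, starting at eta.
Step 1: frontier [alpha eta 1, eta rho 14] → take alpha eta (1); add alpha.
Step 2: frontier [alpha kappa 5, alpha mu 9, alpha delta 12, alpha rho 15, eta rho 14] → take alpha kappa (5); add kappa.
Step 3: frontier [alpha mu 9, alpha delta 12, alpha rho 15, eta rho 14, kappa mu 1, kappa rho 5, gamma kappa 9] → take kappa mu (1); add mu.
Step 4: frontier [alpha delta 12, alpha rho 15, eta rho 14, kappa rho 5, gamma kappa 9] → take kappa rho (5); add rho.
Step 5: frontier [alpha delta 12, gamma kappa 9] → take gamma kappa (9); add gamma.
Step 6: frontier [alpha delta 12, delta gamma 2] → take delta gamma (2); add delta.
Vertex order: eta, alpha, kappa, mu, rho, gamma, delta. The 5th vertex is rho.

rho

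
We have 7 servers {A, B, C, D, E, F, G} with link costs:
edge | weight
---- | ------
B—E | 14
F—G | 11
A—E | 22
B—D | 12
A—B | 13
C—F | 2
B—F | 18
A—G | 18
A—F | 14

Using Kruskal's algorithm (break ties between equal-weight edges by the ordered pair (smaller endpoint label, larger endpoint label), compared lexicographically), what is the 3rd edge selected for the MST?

Sort edges by weight, then run Kruskal:
C—F (2): add. Components now {A} {B} {C,F} {D} {E} {G}
F—G (11): add. Components now {A} {B} {C,F,G} {D} {E}
B—D (12): add. Components now {A} {B,D} {C,F,G} {E}
A—B (13): add. Components now {A,B,D} {C,F,G} {E}
A—F (14): add. Components now {A,B,C,D,F,G} {E}
B—E (14): add. Components now {A,B,C,D,E,F,G}
The 3rd edge added is B—D.

B-D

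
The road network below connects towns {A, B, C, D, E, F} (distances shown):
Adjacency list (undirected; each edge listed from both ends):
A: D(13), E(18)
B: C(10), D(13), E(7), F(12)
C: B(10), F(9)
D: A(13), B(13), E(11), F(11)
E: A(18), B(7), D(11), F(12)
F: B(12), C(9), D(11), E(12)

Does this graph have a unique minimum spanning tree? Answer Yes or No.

No

Sort edges by weight, then run Kruskal:
B E (7): add. Components now {A} {B,E} {C} {D} {F}
C F (9): add. Components now {A} {B,E} {C,F} {D}
B C (10): add. Components now {A} {B,C,E,F} {D}
D E (11): add. Components now {A} {B,C,D,E,F}
D F (11): skip — D and F already connected.
B F (12): skip — B and F already connected.
E F (12): skip — E and F already connected.
A D (13): add. Components now {A,B,C,D,E,F}
Non-tree edge D F has weight 11, equal to the heaviest edge on its tree cycle — swapping gives another MST of the same weight. Not unique.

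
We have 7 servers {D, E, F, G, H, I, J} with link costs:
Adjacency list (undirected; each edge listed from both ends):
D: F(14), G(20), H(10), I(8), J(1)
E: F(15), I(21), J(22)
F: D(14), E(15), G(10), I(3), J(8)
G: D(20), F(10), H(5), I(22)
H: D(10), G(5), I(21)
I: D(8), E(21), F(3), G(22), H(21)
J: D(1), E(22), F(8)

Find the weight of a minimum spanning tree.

42

Grow the tree from F using Prim:
Step 1: cheapest edge leaving the tree is F—I (3); add I.
Step 2: cheapest edge leaving the tree is D—I (8); add D.
Step 3: cheapest edge leaving the tree is D—J (1); add J.
Step 4: cheapest edge leaving the tree is F—G (10); add G.
Step 5: cheapest edge leaving the tree is G—H (5); add H.
Step 6: cheapest edge leaving the tree is E—F (15); add E.
MST edges: F—I, D—I, D—J, F—G, G—H, E—F; total weight 3+8+1+10+5+15 = 42.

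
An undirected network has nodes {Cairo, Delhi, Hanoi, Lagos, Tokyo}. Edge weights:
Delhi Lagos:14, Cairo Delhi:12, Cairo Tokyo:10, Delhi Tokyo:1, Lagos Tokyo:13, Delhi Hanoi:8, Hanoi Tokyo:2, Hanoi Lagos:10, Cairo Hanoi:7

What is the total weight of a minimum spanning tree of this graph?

20

Grow the tree from Lagos using Prim:
Step 1: cheapest edge leaving the tree is Hanoi Lagos (10); add Hanoi.
Step 2: cheapest edge leaving the tree is Hanoi Tokyo (2); add Tokyo.
Step 3: cheapest edge leaving the tree is Delhi Tokyo (1); add Delhi.
Step 4: cheapest edge leaving the tree is Cairo Hanoi (7); add Cairo.
MST edges: Hanoi Lagos, Hanoi Tokyo, Delhi Tokyo, Cairo Hanoi; total weight 10+2+1+7 = 20.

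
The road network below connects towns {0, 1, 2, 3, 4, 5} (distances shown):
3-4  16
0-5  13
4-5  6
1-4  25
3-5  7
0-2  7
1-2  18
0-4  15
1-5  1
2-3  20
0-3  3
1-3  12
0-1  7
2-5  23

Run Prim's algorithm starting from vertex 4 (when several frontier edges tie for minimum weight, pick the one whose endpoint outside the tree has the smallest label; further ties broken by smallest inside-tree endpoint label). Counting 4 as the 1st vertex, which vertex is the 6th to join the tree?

Grow the tree from 4 using Prim:
Step 1: cheapest edge leaving the tree is 4-5 (6); add 5.
Step 2: cheapest edge leaving the tree is 1-5 (1); add 1.
Step 3: cheapest edge leaving the tree is 0-1 (7); add 0.
Step 4: cheapest edge leaving the tree is 0-3 (3); add 3.
Step 5: cheapest edge leaving the tree is 0-2 (7); add 2.
Vertex order: 4, 5, 1, 0, 3, 2. The 6th vertex is 2.

2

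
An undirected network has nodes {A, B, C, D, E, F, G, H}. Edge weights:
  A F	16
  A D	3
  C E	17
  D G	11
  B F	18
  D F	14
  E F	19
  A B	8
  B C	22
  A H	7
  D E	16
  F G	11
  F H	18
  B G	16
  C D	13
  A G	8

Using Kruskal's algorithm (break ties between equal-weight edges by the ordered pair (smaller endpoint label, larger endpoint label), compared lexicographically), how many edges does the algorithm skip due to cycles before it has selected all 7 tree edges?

4

Kruskal's algorithm — process edges by increasing weight (ties by edge label):
A D (3): add — endpoints in different components.
A H (7): add — endpoints in different components.
A B (8): add — endpoints in different components.
A G (8): add — endpoints in different components.
D G (11): skip — D and G already connected.
F G (11): add — endpoints in different components.
C D (13): add — endpoints in different components.
D F (14): skip — D and F already connected.
A F (16): skip — A and F already connected.
B G (16): skip — B and G already connected.
D E (16): add — endpoints in different components.
Edges rejected before the tree was complete: 4.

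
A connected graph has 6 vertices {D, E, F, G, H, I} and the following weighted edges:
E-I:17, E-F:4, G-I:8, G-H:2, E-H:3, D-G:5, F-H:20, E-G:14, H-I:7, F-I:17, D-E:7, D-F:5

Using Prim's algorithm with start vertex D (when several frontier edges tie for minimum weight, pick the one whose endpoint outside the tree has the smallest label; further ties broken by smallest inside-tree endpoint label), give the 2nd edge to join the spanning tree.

Grow the tree from D using Prim:
Step 1: frontier [D-F 5, D-G 5, D-E 7] → take D-F (5); add F.
Step 2: frontier [D-G 5, D-E 7, E-F 4, F-I 17, F-H 20] → take E-F (4); add E.
Step 3: frontier [D-G 5, E-H 3, E-G 14, E-I 17, F-I 17, F-H 20] → take E-H (3); add H.
Step 4: frontier [D-G 5, E-G 14, E-I 17, F-I 17, G-H 2, H-I 7] → take G-H (2); add G.
Step 5: frontier [E-I 17, F-I 17, G-I 8, H-I 7] → take H-I (7); add I.
The 2nd edge added is E-F.

E-F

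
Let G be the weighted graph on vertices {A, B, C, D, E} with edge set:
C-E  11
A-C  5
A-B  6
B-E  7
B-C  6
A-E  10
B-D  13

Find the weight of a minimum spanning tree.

31

Sort edges by weight, then run Kruskal:
A-C (5): add — endpoints in different components.
A-B (6): add — endpoints in different components.
B-C (6): skip — B and C already connected.
B-E (7): add — endpoints in different components.
A-E (10): skip — A and E already connected.
C-E (11): skip — C and E already connected.
B-D (13): add — endpoints in different components.
MST edges: A-C, A-B, B-E, B-D; total weight 5+6+7+13 = 31.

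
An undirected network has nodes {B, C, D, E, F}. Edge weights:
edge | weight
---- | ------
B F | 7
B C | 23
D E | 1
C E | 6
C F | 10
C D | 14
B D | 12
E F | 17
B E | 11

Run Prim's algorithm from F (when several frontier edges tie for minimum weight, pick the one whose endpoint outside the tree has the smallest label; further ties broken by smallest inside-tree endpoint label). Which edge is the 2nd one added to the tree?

C-F

Grow the tree from F using Prim:
Step 1: cheapest edge leaving the tree is B F (7); add B.
Step 2: cheapest edge leaving the tree is C F (10); add C.
Step 3: cheapest edge leaving the tree is C E (6); add E.
Step 4: cheapest edge leaving the tree is D E (1); add D.
The 2nd edge added is C F.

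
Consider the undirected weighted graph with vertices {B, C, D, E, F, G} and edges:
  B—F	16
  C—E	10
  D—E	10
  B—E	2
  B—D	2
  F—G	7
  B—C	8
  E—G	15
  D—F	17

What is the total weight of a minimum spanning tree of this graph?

Grow the tree from G using Prim:
Step 1: frontier [F—G 7, E—G 15] → take F—G (7); add F.
Step 2: frontier [B—F 16, D—F 17, E—G 15] → take E—G (15); add E.
Step 3: frontier [B—E 2, C—E 10, D—E 10, B—F 16, D—F 17] → take B—E (2); add B.
Step 4: frontier [B—D 2, B—C 8, C—E 10, D—E 10, D—F 17] → take B—D (2); add D.
Step 5: frontier [B—C 8, C—E 10] → take B—C (8); add C.
MST edges: F—G, E—G, B—E, B—D, B—C; total weight 7+15+2+2+8 = 34.

34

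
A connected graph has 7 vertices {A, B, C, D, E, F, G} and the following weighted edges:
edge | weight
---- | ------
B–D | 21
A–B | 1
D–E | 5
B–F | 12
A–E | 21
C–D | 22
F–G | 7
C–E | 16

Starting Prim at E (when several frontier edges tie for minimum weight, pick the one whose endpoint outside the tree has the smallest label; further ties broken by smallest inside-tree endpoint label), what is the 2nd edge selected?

Prim's algorithm from E:
Step 1: frontier [D–E 5, C–E 16, A–E 21] → take D–E (5); add D.
Step 2: frontier [B–D 21, C–D 22, C–E 16, A–E 21] → take C–E (16); add C.
Step 3: frontier [B–D 21, A–E 21] → take A–E (21); add A.
Step 4: frontier [A–B 1, B–D 21] → take A–B (1); add B.
Step 5: frontier [B–F 12] → take B–F (12); add F.
Step 6: frontier [F–G 7] → take F–G (7); add G.
The 2nd edge added is C–E.

C-E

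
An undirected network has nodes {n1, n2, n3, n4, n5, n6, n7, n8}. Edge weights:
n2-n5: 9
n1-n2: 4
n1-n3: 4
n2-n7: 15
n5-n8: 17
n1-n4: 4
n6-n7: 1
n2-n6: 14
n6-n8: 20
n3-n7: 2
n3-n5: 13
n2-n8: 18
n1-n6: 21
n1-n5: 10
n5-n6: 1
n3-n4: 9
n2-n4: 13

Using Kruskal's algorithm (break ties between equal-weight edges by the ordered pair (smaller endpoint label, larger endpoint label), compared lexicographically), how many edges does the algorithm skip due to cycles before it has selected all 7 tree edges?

7

Sort edges by weight, then run Kruskal:
n5-n6 (1): add — endpoints in different components.
n6-n7 (1): add — endpoints in different components.
n3-n7 (2): add — endpoints in different components.
n1-n2 (4): add — endpoints in different components.
n1-n3 (4): add — endpoints in different components.
n1-n4 (4): add — endpoints in different components.
n2-n5 (9): skip — n5 and n2 already connected.
n3-n4 (9): skip — n4 and n3 already connected.
n1-n5 (10): skip — n5 and n1 already connected.
n2-n4 (13): skip — n2 and n4 already connected.
n3-n5 (13): skip — n5 and n3 already connected.
n2-n6 (14): skip — n6 and n2 already connected.
n2-n7 (15): skip — n7 and n2 already connected.
n5-n8 (17): add — endpoints in different components.
Edges rejected before the tree was complete: 7.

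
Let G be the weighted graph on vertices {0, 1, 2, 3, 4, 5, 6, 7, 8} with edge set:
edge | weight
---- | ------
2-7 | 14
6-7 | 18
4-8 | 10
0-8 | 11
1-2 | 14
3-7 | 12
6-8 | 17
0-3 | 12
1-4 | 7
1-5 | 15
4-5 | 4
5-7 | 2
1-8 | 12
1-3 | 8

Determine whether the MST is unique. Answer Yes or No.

Kruskal: consider edges lightest-first.
5-7 (2): add — endpoints in different components.
4-5 (4): add — endpoints in different components.
1-4 (7): add — endpoints in different components.
1-3 (8): add — endpoints in different components.
4-8 (10): add — endpoints in different components.
0-8 (11): add — endpoints in different components.
0-3 (12): skip — 0 and 3 already connected.
1-8 (12): skip — 1 and 8 already connected.
3-7 (12): skip — 3 and 7 already connected.
1-2 (14): add — endpoints in different components.
2-7 (14): skip — 2 and 7 already connected.
1-5 (15): skip — 1 and 5 already connected.
6-8 (17): add — endpoints in different components.
Non-tree edge 2-7 has weight 14, equal to the heaviest edge on its tree cycle — swapping gives another MST of the same weight. Not unique.

No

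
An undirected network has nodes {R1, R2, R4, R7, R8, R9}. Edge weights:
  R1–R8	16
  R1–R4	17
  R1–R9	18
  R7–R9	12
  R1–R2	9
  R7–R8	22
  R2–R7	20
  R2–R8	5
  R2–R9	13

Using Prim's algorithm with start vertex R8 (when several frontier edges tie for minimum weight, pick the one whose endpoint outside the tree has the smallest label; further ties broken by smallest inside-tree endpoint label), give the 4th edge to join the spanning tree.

R7-R9

Grow the tree from R8 using Prim:
Step 1: frontier [R2–R8 5, R1–R8 16, R7–R8 22] → take R2–R8 (5); add R2.
Step 2: frontier [R1–R2 9, R2–R9 13, R2–R7 20, R1–R8 16, R7–R8 22] → take R1–R2 (9); add R1.
Step 3: frontier [R1–R4 17, R1–R9 18, R2–R9 13, R2–R7 20, R7–R8 22] → take R2–R9 (13); add R9.
Step 4: frontier [R1–R4 17, R2–R7 20, R7–R8 22, R7–R9 12] → take R7–R9 (12); add R7.
Step 5: frontier [R1–R4 17] → take R1–R4 (17); add R4.
The 4th edge added is R7–R9.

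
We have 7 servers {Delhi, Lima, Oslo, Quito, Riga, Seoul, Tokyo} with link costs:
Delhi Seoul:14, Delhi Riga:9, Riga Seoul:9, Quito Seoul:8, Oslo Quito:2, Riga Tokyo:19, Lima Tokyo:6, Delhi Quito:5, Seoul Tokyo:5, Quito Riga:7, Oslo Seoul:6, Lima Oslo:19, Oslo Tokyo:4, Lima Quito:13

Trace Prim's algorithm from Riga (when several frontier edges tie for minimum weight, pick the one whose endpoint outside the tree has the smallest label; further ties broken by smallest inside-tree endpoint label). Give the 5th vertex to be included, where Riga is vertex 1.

Delhi

Grow the tree from Riga using Prim:
Step 1: frontier [Quito Riga 7, Delhi Riga 9, Riga Seoul 9, Riga Tokyo 19] → take Quito Riga (7); add Quito.
Step 2: frontier [Oslo Quito 2, Delhi Quito 5, Quito Seoul 8, Lima Quito 13, Delhi Riga 9, Riga Seoul 9, Riga Tokyo 19] → take Oslo Quito (2); add Oslo.
Step 3: frontier [Oslo Tokyo 4, Oslo Seoul 6, Lima Oslo 19, Delhi Quito 5, Quito Seoul 8, Lima Quito 13, Delhi Riga 9, Riga Seoul 9, Riga Tokyo 19] → take Oslo Tokyo (4); add Tokyo.
Step 4: frontier [Oslo Seoul 6, Lima Oslo 19, Delhi Quito 5, Quito Seoul 8, Lima Quito 13, Delhi Riga 9, Riga Seoul 9, Seoul Tokyo 5, Lima Tokyo 6] → take Delhi Quito (5); add Delhi.
Step 5: frontier [Delhi Seoul 14, Oslo Seoul 6, Lima Oslo 19, Quito Seoul 8, Lima Quito 13, Riga Seoul 9, Seoul Tokyo 5, Lima Tokyo 6] → take Seoul Tokyo (5); add Seoul.
Step 6: frontier [Lima Oslo 19, Lima Quito 13, Lima Tokyo 6] → take Lima Tokyo (6); add Lima.
Vertex order: Riga, Quito, Oslo, Tokyo, Delhi, Seoul, Lima. The 5th vertex is Delhi.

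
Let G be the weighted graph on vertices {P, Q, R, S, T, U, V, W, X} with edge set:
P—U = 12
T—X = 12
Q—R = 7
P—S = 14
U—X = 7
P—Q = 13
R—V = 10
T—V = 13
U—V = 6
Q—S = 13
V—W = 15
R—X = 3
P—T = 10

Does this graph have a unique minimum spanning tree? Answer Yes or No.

Kruskal's algorithm — process edges by increasing weight (ties by edge label):
R—X (3): add — endpoints in different components.
U—V (6): add — endpoints in different components.
Q—R (7): add — endpoints in different components.
U—X (7): add — endpoints in different components.
P—T (10): add — endpoints in different components.
R—V (10): skip — V and R already connected.
P—U (12): add — endpoints in different components.
T—X (12): skip — T and X already connected.
P—Q (13): skip — Q and P already connected.
Q—S (13): add — endpoints in different components.
T—V (13): skip — V and T already connected.
P—S (14): skip — P and S already connected.
V—W (15): add — endpoints in different components.
Non-tree edge T—X has weight 12, equal to the heaviest edge on its tree cycle — swapping gives another MST of the same weight. Not unique.

No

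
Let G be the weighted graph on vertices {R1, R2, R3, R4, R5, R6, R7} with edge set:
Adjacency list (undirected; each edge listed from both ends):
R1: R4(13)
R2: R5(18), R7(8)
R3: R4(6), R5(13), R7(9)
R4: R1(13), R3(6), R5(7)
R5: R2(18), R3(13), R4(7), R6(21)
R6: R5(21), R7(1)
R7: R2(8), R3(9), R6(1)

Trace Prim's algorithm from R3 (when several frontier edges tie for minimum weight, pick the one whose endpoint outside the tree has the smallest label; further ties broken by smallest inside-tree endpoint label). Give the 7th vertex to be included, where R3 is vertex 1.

Grow the tree from R3 using Prim:
Step 1: frontier [R3-R4 6, R3-R7 9, R3-R5 13] → take R3-R4 (6); add R4.
Step 2: frontier [R3-R7 9, R3-R5 13, R4-R5 7, R1-R4 13] → take R4-R5 (7); add R5.
Step 3: frontier [R3-R7 9, R1-R4 13, R2-R5 18, R5-R6 21] → take R3-R7 (9); add R7.
Step 4: frontier [R1-R4 13, R2-R5 18, R5-R6 21, R6-R7 1, R2-R7 8] → take R6-R7 (1); add R6.
Step 5: frontier [R1-R4 13, R2-R5 18, R2-R7 8] → take R2-R7 (8); add R2.
Step 6: frontier [R1-R4 13] → take R1-R4 (13); add R1.
Vertex order: R3, R4, R5, R7, R6, R2, R1. The 7th vertex is R1.

R1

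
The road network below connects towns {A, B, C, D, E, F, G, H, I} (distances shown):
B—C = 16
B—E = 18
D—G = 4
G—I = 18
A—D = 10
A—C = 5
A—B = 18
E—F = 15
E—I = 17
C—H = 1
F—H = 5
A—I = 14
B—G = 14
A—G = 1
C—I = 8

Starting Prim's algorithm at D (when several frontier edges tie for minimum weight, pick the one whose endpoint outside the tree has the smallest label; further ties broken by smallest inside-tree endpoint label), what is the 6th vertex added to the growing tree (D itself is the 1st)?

F

Prim's algorithm from D:
Step 1: cheapest edge leaving the tree is D—G (4); add G.
Step 2: cheapest edge leaving the tree is A—G (1); add A.
Step 3: cheapest edge leaving the tree is A—C (5); add C.
Step 4: cheapest edge leaving the tree is C—H (1); add H.
Step 5: cheapest edge leaving the tree is F—H (5); add F.
Step 6: cheapest edge leaving the tree is C—I (8); add I.
Step 7: cheapest edge leaving the tree is B—G (14); add B.
Step 8: cheapest edge leaving the tree is E—F (15); add E.
Vertex order: D, G, A, C, H, F, I, B, E. The 6th vertex is F.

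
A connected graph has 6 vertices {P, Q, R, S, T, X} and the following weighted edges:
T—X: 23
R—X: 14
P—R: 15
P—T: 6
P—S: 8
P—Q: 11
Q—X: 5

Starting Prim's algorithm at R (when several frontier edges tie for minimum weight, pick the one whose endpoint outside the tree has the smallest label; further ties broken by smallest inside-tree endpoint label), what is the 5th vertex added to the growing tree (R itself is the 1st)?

T

Prim, starting at R.
Step 1: frontier [R—X 14, P—R 15] → take R—X (14); add X.
Step 2: frontier [P—R 15, Q—X 5, T—X 23] → take Q—X (5); add Q.
Step 3: frontier [P—Q 11, P—R 15, T—X 23] → take P—Q (11); add P.
Step 4: frontier [P—T 6, P—S 8, T—X 23] → take P—T (6); add T.
Step 5: frontier [P—S 8] → take P—S (8); add S.
Vertex order: R, X, Q, P, T, S. The 5th vertex is T.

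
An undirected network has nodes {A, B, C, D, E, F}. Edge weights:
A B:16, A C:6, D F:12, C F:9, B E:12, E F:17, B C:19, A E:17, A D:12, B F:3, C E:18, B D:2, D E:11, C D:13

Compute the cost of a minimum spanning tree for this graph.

Prim's algorithm from F:
Step 1: frontier [B F 3, C F 9, D F 12, E F 17] → take B F (3); add B.
Step 2: frontier [B D 2, B E 12, A B 16, B C 19, C F 9, D F 12, E F 17] → take B D (2); add D.
Step 3: frontier [B E 12, A B 16, B C 19, D E 11, A D 12, C D 13, C F 9, E F 17] → take C F (9); add C.
Step 4: frontier [B E 12, A B 16, A C 6, C E 18, D E 11, A D 12, E F 17] → take A C (6); add A.
Step 5: frontier [A E 17, B E 12, C E 18, D E 11, E F 17] → take D E (11); add E.
MST edges: B F, B D, C F, A C, D E; total weight 3+2+9+6+11 = 31.

31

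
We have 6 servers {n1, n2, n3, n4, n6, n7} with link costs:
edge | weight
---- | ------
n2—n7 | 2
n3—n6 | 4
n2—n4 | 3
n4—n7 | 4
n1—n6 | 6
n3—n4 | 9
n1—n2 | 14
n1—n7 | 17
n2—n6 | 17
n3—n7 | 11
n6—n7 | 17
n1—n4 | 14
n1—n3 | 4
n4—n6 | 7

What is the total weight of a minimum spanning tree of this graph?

Prim, starting at n4.
Step 1: frontier [n2—n4 3, n4—n7 4, n4—n6 7, n3—n4 9, n1—n4 14] → take n2—n4 (3); add n2.
Step 2: frontier [n2—n7 2, n1—n2 14, n2—n6 17, n4—n7 4, n4—n6 7, n3—n4 9, n1—n4 14] → take n2—n7 (2); add n7.
Step 3: frontier [n1—n2 14, n2—n6 17, n4—n6 7, n3—n4 9, n1—n4 14, n3—n7 11, n1—n7 17, n6—n7 17] → take n4—n6 (7); add n6.
Step 4: frontier [n1—n2 14, n3—n4 9, n1—n4 14, n3—n6 4, n1—n6 6, n3—n7 11, n1—n7 17] → take n3—n6 (4); add n3.
Step 5: frontier [n1—n2 14, n1—n3 4, n1—n4 14, n1—n6 6, n1—n7 17] → take n1—n3 (4); add n1.
MST edges: n2—n4, n2—n7, n4—n6, n3—n6, n1—n3; total weight 3+2+7+4+4 = 20.

20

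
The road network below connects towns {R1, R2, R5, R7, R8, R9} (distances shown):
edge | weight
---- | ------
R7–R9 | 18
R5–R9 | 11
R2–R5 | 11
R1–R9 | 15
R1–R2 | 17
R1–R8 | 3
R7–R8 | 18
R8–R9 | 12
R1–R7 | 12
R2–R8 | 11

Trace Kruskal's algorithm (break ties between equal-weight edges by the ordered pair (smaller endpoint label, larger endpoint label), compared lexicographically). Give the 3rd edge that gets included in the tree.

R2-R8

Sort edges by weight, then run Kruskal:
R1–R8 (3): add. Components now {R1,R8} {R2} {R9} {R5} {R7}
R2–R5 (11): add. Components now {R1,R8} {R2,R5} {R9} {R7}
R2–R8 (11): add. Components now {R1,R2,R5,R8} {R9} {R7}
R5–R9 (11): add. Components now {R1,R2,R5,R8,R9} {R7}
R1–R7 (12): add. Components now {R1,R2,R5,R7,R8,R9}
The 3rd edge added is R2–R8.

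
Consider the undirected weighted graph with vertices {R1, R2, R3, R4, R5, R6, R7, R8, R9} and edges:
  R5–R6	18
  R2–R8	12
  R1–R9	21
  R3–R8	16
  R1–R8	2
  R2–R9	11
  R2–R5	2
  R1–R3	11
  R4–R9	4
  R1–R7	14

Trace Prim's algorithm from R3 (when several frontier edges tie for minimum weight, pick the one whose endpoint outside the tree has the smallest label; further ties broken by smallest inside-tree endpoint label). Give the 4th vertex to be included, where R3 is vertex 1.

R2

Prim's algorithm from R3:
Step 1: cheapest edge leaving the tree is R1–R3 (11); add R1.
Step 2: cheapest edge leaving the tree is R1–R8 (2); add R8.
Step 3: cheapest edge leaving the tree is R2–R8 (12); add R2.
Step 4: cheapest edge leaving the tree is R2–R5 (2); add R5.
Step 5: cheapest edge leaving the tree is R2–R9 (11); add R9.
Step 6: cheapest edge leaving the tree is R4–R9 (4); add R4.
Step 7: cheapest edge leaving the tree is R1–R7 (14); add R7.
Step 8: cheapest edge leaving the tree is R5–R6 (18); add R6.
Vertex order: R3, R1, R8, R2, R5, R9, R4, R7, R6. The 4th vertex is R2.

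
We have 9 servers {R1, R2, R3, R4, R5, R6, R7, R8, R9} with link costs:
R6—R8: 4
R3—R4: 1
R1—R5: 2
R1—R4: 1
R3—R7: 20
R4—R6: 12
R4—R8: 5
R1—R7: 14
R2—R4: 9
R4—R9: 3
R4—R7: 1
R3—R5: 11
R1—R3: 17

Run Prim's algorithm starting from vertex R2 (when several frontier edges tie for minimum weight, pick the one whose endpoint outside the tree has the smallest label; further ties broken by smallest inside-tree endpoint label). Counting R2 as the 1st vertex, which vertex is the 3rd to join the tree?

R1

Prim, starting at R2.
Step 1: cheapest edge leaving the tree is R2—R4 (9); add R4.
Step 2: cheapest edge leaving the tree is R1—R4 (1); add R1.
Step 3: cheapest edge leaving the tree is R3—R4 (1); add R3.
Step 4: cheapest edge leaving the tree is R4—R7 (1); add R7.
Step 5: cheapest edge leaving the tree is R1—R5 (2); add R5.
Step 6: cheapest edge leaving the tree is R4—R9 (3); add R9.
Step 7: cheapest edge leaving the tree is R4—R8 (5); add R8.
Step 8: cheapest edge leaving the tree is R6—R8 (4); add R6.
Vertex order: R2, R4, R1, R3, R7, R5, R9, R8, R6. The 3rd vertex is R1.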